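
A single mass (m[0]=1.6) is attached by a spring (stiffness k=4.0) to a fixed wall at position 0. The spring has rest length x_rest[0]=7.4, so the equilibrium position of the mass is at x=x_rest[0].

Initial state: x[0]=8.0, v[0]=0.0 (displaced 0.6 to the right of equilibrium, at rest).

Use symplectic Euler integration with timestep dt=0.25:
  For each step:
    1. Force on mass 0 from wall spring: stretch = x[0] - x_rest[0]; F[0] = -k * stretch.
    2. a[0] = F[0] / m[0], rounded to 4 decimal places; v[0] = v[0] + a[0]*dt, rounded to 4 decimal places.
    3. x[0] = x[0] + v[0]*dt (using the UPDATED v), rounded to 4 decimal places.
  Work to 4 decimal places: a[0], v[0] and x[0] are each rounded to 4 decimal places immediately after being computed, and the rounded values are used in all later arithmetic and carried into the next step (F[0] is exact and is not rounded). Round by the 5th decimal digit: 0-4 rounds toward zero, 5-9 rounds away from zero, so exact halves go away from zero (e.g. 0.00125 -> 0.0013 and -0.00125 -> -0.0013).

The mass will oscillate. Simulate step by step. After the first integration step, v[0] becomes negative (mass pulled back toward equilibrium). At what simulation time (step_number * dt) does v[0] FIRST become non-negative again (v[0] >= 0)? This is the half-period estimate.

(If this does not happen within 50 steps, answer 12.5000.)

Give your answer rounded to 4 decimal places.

Step 0: x=[8.0000] v=[0.0000]
Step 1: x=[7.9063] v=[-0.3750]
Step 2: x=[7.7334] v=[-0.6915]
Step 3: x=[7.5084] v=[-0.8999]
Step 4: x=[7.2665] v=[-0.9677]
Step 5: x=[7.0454] v=[-0.8843]
Step 6: x=[6.8797] v=[-0.6627]
Step 7: x=[6.7953] v=[-0.3375]
Step 8: x=[6.8054] v=[0.0405]
First v>=0 after going negative at step 8, time=2.0000

Answer: 2.0000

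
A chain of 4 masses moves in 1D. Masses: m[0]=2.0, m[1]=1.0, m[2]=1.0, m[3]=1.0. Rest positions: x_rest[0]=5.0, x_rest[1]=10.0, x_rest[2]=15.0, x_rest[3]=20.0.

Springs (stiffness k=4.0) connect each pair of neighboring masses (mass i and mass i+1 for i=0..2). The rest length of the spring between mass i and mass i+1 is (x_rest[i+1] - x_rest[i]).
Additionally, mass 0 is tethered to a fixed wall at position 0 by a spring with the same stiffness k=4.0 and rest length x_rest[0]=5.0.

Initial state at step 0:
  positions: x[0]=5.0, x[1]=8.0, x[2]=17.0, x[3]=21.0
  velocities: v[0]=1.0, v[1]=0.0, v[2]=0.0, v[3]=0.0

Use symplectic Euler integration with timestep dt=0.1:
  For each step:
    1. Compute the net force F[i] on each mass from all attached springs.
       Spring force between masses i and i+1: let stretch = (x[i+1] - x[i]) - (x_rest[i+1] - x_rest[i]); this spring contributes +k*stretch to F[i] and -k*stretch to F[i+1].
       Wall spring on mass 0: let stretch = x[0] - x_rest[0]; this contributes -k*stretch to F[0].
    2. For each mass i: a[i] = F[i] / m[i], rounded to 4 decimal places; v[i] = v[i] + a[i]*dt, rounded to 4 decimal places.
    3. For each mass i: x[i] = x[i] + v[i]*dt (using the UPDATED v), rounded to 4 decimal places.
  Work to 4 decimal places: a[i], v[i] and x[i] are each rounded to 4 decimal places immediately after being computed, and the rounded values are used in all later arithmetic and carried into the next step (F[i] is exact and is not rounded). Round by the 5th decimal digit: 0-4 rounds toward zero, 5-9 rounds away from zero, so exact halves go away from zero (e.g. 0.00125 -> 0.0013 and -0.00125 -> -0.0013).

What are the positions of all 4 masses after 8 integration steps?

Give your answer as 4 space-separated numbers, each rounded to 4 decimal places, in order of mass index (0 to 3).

Answer: 5.0870 12.2917 14.0578 21.0110

Derivation:
Step 0: x=[5.0000 8.0000 17.0000 21.0000] v=[1.0000 0.0000 0.0000 0.0000]
Step 1: x=[5.0600 8.2400 16.8000 21.0400] v=[0.6000 2.4000 -2.0000 0.4000]
Step 2: x=[5.0824 8.6952 16.4272 21.1104] v=[0.2240 4.5520 -3.7280 0.7040]
Step 3: x=[5.0754 9.3152 15.9325 21.1935] v=[-0.0699 6.1997 -4.9475 0.8307]
Step 4: x=[5.0517 10.0303 15.3835 21.2661] v=[-0.2370 7.1507 -5.4900 0.7263]
Step 5: x=[5.0265 10.7604 14.8557 21.3034] v=[-0.2516 7.3005 -5.2782 0.3733]
Step 6: x=[5.0155 11.4249 14.4220 21.2828] v=[-0.1101 6.6451 -4.3372 -0.2058]
Step 7: x=[5.0324 11.9529 14.1428 21.1878] v=[0.1687 5.2802 -2.7917 -0.9501]
Step 8: x=[5.0870 12.2917 14.0578 21.0110] v=[0.5463 3.3880 -0.8497 -1.7681]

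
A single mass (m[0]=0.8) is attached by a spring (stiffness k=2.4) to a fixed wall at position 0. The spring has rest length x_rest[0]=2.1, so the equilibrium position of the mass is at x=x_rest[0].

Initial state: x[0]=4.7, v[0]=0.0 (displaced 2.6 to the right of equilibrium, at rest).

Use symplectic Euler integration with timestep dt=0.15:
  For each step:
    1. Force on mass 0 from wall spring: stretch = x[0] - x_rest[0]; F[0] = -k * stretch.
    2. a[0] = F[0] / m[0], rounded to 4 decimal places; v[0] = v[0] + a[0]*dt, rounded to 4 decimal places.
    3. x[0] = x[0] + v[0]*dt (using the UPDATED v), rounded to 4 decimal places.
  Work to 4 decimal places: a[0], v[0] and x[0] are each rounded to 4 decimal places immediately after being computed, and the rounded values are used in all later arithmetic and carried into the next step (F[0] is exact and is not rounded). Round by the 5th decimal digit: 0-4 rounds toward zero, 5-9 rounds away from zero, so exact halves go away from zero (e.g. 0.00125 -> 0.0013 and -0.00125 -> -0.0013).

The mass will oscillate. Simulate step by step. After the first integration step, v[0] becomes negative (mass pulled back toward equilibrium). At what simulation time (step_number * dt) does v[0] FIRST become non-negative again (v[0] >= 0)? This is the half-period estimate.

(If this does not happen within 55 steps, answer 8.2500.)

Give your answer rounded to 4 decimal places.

Answer: 1.9500

Derivation:
Step 0: x=[4.7000] v=[0.0000]
Step 1: x=[4.5245] v=[-1.1700]
Step 2: x=[4.1854] v=[-2.2610]
Step 3: x=[3.7055] v=[-3.1994]
Step 4: x=[3.1172] v=[-3.9219]
Step 5: x=[2.4603] v=[-4.3796]
Step 6: x=[1.7790] v=[-4.5417]
Step 7: x=[1.1194] v=[-4.3973]
Step 8: x=[0.5260] v=[-3.9560]
Step 9: x=[0.0388] v=[-3.2477]
Step 10: x=[-0.3092] v=[-2.3202]
Step 11: x=[-0.4946] v=[-1.2361]
Step 12: x=[-0.5049] v=[-0.0685]
Step 13: x=[-0.3393] v=[1.1037]
First v>=0 after going negative at step 13, time=1.9500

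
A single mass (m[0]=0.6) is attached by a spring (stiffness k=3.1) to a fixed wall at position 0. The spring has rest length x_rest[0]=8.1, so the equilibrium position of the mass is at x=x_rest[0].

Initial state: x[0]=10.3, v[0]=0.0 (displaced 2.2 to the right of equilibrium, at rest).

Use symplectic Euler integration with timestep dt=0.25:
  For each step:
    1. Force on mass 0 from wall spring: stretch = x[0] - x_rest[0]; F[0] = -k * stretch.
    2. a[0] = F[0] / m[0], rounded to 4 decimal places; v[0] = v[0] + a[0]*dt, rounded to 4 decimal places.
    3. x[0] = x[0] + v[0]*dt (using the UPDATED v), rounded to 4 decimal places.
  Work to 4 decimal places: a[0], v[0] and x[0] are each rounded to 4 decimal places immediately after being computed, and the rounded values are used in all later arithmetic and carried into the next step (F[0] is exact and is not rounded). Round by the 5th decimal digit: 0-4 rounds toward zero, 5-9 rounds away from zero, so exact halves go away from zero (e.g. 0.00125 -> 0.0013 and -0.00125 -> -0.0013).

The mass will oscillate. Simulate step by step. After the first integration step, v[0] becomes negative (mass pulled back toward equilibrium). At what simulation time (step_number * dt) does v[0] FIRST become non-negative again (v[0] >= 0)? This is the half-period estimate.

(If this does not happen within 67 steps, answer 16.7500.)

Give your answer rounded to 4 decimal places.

Step 0: x=[10.3000] v=[0.0000]
Step 1: x=[9.5896] v=[-2.8417]
Step 2: x=[8.3982] v=[-4.7658]
Step 3: x=[7.1105] v=[-5.1510]
Step 4: x=[6.1423] v=[-3.8729]
Step 5: x=[5.8063] v=[-1.3442]
Step 6: x=[6.2109] v=[1.6185]
First v>=0 after going negative at step 6, time=1.5000

Answer: 1.5000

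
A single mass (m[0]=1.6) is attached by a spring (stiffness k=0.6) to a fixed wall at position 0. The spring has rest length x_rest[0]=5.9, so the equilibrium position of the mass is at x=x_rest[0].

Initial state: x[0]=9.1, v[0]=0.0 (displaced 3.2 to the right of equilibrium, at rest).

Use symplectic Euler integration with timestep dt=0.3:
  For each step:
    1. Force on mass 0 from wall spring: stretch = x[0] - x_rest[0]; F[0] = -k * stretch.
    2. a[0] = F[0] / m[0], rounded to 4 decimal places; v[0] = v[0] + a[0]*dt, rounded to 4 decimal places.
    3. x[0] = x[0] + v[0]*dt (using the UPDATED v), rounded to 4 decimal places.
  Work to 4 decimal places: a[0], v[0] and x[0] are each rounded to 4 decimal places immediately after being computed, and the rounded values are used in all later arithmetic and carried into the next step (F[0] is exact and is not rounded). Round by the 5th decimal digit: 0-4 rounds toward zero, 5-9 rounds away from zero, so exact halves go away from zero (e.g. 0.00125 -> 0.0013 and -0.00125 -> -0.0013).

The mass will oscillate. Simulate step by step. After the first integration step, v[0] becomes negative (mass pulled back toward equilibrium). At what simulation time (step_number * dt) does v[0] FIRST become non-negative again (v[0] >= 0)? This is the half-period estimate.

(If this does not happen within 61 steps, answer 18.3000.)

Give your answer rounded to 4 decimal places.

Answer: 5.4000

Derivation:
Step 0: x=[9.1000] v=[0.0000]
Step 1: x=[8.9920] v=[-0.3600]
Step 2: x=[8.7796] v=[-0.7079]
Step 3: x=[8.4700] v=[-1.0319]
Step 4: x=[8.0737] v=[-1.3210]
Step 5: x=[7.6041] v=[-1.5655]
Step 6: x=[7.0769] v=[-1.7572]
Step 7: x=[6.5100] v=[-1.8896]
Step 8: x=[5.9225] v=[-1.9582]
Step 9: x=[5.3343] v=[-1.9607]
Step 10: x=[4.7652] v=[-1.8971]
Step 11: x=[4.2344] v=[-1.7694]
Step 12: x=[3.7598] v=[-1.5820]
Step 13: x=[3.3574] v=[-1.3412]
Step 14: x=[3.0408] v=[-1.0552]
Step 15: x=[2.8208] v=[-0.7335]
Step 16: x=[2.7047] v=[-0.3871]
Step 17: x=[2.6964] v=[-0.0276]
Step 18: x=[2.7962] v=[0.3328]
First v>=0 after going negative at step 18, time=5.4000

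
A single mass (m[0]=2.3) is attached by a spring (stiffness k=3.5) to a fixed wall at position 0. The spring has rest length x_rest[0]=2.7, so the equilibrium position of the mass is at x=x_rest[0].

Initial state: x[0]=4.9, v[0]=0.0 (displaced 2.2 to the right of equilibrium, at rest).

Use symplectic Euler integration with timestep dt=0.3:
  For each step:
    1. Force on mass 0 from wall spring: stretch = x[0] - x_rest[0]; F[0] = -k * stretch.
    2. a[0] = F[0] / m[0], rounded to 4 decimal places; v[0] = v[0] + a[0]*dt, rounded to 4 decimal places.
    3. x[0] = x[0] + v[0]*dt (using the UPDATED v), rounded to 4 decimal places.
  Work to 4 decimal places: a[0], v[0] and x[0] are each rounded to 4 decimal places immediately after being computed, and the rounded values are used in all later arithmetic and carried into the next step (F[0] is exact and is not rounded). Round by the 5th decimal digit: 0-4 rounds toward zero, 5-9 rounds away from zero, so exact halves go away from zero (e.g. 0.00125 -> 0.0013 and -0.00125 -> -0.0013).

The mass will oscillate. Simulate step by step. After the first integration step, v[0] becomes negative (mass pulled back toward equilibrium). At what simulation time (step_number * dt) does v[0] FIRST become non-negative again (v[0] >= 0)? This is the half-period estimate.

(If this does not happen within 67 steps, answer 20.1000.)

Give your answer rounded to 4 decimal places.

Answer: 2.7000

Derivation:
Step 0: x=[4.9000] v=[0.0000]
Step 1: x=[4.5987] v=[-1.0043]
Step 2: x=[4.0374] v=[-1.8711]
Step 3: x=[3.2929] v=[-2.4817]
Step 4: x=[2.4672] v=[-2.7524]
Step 5: x=[1.6734] v=[-2.6461]
Step 6: x=[1.0202] v=[-2.1774]
Step 7: x=[0.5971] v=[-1.4105]
Step 8: x=[0.4620] v=[-0.4505]
Step 9: x=[0.6334] v=[0.5712]
First v>=0 after going negative at step 9, time=2.7000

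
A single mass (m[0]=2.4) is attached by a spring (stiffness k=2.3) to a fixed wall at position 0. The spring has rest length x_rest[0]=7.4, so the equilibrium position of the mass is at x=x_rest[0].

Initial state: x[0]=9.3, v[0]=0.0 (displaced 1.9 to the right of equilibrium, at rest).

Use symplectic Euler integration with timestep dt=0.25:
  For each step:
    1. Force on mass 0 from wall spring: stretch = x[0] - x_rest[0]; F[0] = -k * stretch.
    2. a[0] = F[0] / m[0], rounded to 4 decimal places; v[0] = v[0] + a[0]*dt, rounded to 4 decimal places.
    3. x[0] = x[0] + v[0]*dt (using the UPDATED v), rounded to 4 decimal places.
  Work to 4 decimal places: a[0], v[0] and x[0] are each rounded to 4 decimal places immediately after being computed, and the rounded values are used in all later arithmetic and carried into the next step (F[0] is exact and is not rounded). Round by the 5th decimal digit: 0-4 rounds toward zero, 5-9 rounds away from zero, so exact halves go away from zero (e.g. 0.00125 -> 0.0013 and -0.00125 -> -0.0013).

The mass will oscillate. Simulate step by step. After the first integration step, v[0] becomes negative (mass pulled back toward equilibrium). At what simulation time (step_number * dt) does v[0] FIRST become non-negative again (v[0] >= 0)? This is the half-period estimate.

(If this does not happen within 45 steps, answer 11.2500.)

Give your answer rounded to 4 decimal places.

Answer: 3.2500

Derivation:
Step 0: x=[9.3000] v=[0.0000]
Step 1: x=[9.1862] v=[-0.4552]
Step 2: x=[8.9654] v=[-0.8832]
Step 3: x=[8.6508] v=[-1.2583]
Step 4: x=[8.2613] v=[-1.5580]
Step 5: x=[7.8202] v=[-1.7644]
Step 6: x=[7.3539] v=[-1.8651]
Step 7: x=[6.8904] v=[-1.8541]
Step 8: x=[6.4574] v=[-1.7320]
Step 9: x=[6.0809] v=[-1.5062]
Step 10: x=[5.7834] v=[-1.1902]
Step 11: x=[5.5827] v=[-0.8029]
Step 12: x=[5.4908] v=[-0.3675]
Step 13: x=[5.5133] v=[0.0899]
First v>=0 after going negative at step 13, time=3.2500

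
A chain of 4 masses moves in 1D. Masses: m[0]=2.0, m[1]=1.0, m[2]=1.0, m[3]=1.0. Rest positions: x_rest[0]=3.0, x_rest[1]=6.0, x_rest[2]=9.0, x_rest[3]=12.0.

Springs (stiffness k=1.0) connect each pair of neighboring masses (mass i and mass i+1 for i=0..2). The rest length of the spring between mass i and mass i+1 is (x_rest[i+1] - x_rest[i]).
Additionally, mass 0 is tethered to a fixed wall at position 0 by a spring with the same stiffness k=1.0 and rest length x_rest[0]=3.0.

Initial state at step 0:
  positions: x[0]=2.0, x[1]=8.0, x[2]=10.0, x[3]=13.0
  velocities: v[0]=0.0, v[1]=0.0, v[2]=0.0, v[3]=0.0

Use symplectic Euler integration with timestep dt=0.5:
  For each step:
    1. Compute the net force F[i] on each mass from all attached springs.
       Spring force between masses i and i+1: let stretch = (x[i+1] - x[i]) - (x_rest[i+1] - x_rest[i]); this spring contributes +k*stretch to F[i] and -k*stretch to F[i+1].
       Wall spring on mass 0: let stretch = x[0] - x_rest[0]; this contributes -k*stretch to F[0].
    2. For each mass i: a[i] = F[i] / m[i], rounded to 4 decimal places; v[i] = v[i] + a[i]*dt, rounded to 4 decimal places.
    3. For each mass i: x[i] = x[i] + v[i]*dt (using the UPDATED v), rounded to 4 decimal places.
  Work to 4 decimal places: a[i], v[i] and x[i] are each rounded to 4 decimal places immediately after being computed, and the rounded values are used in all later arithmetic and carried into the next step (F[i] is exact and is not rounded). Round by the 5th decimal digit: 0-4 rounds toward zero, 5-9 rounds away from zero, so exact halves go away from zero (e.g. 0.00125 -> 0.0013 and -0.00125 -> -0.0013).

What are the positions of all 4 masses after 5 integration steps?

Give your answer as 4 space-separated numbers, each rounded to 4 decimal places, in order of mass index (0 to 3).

Answer: 4.0823 6.1901 8.3619 13.0997

Derivation:
Step 0: x=[2.0000 8.0000 10.0000 13.0000] v=[0.0000 0.0000 0.0000 0.0000]
Step 1: x=[2.5000 7.0000 10.2500 13.0000] v=[1.0000 -2.0000 0.5000 0.0000]
Step 2: x=[3.2500 5.6875 10.3750 13.0625] v=[1.5000 -2.6250 0.2500 0.1250]
Step 3: x=[3.8985 4.9375 10.0000 13.2032] v=[1.2969 -1.5000 -0.7500 0.2813]
Step 4: x=[4.1895 5.1934 9.1602 13.2931] v=[0.5820 0.5118 -1.6797 0.1797]
Step 5: x=[4.0823 6.1901 8.3619 13.0997] v=[-0.2144 1.9933 -1.5967 -0.3868]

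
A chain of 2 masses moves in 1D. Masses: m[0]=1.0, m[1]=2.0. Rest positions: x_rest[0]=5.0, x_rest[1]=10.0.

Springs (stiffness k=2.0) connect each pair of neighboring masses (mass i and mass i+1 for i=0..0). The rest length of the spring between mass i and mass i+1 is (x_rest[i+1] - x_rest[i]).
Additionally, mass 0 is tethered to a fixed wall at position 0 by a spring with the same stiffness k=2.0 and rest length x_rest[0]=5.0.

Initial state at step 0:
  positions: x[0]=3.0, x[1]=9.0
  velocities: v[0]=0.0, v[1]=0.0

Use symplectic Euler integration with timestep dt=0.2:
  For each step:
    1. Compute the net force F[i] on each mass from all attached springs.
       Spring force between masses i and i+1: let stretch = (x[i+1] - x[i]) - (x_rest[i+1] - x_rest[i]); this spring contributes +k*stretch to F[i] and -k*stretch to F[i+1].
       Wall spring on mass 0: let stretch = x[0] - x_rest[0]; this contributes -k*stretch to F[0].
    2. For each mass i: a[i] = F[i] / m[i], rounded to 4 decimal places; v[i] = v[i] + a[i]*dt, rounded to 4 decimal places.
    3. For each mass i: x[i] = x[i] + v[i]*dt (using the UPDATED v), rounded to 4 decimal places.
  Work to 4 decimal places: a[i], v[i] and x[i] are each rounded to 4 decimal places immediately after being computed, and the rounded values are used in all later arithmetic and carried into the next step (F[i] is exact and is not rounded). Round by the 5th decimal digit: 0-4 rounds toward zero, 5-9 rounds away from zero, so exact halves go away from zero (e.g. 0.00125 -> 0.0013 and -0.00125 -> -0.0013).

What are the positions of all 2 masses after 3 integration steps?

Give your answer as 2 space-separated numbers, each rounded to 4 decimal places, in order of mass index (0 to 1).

Step 0: x=[3.0000 9.0000] v=[0.0000 0.0000]
Step 1: x=[3.2400 8.9600] v=[1.2000 -0.2000]
Step 2: x=[3.6784 8.8912] v=[2.1920 -0.3440]
Step 3: x=[4.2396 8.8139] v=[2.8058 -0.3866]

Answer: 4.2396 8.8139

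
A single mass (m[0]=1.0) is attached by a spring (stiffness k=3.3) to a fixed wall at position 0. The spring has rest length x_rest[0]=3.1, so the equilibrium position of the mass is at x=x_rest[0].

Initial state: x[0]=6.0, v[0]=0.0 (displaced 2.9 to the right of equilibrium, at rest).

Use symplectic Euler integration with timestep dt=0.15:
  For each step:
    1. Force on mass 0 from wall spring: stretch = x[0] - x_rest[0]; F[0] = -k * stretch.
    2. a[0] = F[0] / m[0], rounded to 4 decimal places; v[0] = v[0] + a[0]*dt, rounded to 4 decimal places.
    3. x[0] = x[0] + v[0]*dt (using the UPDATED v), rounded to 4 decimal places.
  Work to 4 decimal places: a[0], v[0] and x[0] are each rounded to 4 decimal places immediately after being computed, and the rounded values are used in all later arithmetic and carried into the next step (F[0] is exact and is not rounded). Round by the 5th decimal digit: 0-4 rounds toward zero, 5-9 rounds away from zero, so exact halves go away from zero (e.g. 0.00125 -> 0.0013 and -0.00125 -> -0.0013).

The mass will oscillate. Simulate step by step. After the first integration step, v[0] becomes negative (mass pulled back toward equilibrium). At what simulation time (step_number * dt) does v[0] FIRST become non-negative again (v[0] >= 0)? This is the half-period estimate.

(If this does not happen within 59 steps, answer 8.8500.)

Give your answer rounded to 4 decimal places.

Answer: 1.8000

Derivation:
Step 0: x=[6.0000] v=[0.0000]
Step 1: x=[5.7847] v=[-1.4355]
Step 2: x=[5.3700] v=[-2.7644]
Step 3: x=[4.7868] v=[-3.8881]
Step 4: x=[4.0783] v=[-4.7231]
Step 5: x=[3.2972] v=[-5.2074]
Step 6: x=[2.5015] v=[-5.3050]
Step 7: x=[1.7502] v=[-5.0087]
Step 8: x=[1.0991] v=[-4.3406]
Step 9: x=[0.5966] v=[-3.3502]
Step 10: x=[0.2800] v=[-2.1110]
Step 11: x=[0.1727] v=[-0.7151]
Step 12: x=[0.2828] v=[0.7339]
First v>=0 after going negative at step 12, time=1.8000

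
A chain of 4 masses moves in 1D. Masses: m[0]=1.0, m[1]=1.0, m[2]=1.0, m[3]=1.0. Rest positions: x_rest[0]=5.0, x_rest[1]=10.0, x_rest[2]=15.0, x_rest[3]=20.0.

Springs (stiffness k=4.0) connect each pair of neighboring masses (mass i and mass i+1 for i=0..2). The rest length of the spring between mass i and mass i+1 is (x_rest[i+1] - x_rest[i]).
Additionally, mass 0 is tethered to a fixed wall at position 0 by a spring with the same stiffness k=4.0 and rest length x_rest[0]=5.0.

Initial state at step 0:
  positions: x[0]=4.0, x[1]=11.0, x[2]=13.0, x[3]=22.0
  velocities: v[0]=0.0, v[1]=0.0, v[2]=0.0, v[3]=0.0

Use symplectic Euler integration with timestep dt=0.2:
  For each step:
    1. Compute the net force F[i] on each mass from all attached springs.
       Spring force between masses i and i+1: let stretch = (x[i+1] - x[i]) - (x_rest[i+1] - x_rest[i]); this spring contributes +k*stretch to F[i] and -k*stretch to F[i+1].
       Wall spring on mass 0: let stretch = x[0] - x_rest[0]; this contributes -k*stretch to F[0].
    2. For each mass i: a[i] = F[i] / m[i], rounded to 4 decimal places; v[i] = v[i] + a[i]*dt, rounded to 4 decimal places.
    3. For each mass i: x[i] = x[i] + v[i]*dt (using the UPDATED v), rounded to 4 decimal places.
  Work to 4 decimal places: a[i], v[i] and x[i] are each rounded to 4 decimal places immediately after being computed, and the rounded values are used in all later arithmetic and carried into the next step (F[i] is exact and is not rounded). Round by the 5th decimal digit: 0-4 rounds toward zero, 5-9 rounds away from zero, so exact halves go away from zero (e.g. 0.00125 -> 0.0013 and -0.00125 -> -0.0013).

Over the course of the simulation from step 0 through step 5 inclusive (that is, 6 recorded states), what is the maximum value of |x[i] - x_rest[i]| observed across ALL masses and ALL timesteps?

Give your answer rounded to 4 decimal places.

Answer: 2.4040

Derivation:
Step 0: x=[4.0000 11.0000 13.0000 22.0000] v=[0.0000 0.0000 0.0000 0.0000]
Step 1: x=[4.4800 10.2000 14.1200 21.3600] v=[2.4000 -4.0000 5.6000 -3.2000]
Step 2: x=[5.1584 9.1120 15.7712 20.3616] v=[3.3920 -5.4400 8.2560 -4.9920]
Step 3: x=[5.6440 8.4569 17.0914 19.4287] v=[2.4282 -3.2755 6.6010 -4.6643]
Step 4: x=[5.6767 8.7333 17.4040 18.9219] v=[0.1633 1.3818 1.5632 -2.5341]
Step 5: x=[5.2901 9.9079 16.5722 18.9722] v=[-1.9328 5.8731 -4.1590 0.2516]
Max displacement = 2.4040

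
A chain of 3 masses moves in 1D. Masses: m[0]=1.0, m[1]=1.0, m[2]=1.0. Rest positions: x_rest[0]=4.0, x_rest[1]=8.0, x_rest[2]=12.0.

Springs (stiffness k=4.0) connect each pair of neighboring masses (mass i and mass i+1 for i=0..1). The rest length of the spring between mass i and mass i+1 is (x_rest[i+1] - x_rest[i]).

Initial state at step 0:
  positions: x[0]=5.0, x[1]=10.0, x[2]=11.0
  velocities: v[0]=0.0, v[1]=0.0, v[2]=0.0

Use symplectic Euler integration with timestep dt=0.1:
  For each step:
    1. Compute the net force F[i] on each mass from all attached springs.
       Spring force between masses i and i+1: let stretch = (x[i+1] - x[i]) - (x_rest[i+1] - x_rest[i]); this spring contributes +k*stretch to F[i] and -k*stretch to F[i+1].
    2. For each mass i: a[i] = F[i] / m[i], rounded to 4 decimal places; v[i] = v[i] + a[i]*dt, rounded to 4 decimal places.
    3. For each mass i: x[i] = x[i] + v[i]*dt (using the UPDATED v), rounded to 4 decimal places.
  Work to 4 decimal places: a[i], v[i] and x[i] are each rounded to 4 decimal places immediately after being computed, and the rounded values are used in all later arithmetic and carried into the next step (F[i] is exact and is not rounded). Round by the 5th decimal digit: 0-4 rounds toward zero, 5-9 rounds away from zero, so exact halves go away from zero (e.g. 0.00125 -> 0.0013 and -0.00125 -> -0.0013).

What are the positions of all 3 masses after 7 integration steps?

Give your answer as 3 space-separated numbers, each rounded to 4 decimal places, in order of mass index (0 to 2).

Answer: 5.3192 7.4989 13.1820

Derivation:
Step 0: x=[5.0000 10.0000 11.0000] v=[0.0000 0.0000 0.0000]
Step 1: x=[5.0400 9.8400 11.1200] v=[0.4000 -1.6000 1.2000]
Step 2: x=[5.1120 9.5392 11.3488] v=[0.7200 -3.0080 2.2880]
Step 3: x=[5.2011 9.1337 11.6652] v=[0.8909 -4.0550 3.1642]
Step 4: x=[5.2875 8.6722 12.0404] v=[0.8639 -4.6154 3.7516]
Step 5: x=[5.3493 8.2100 12.4408] v=[0.6178 -4.6220 4.0043]
Step 6: x=[5.3655 7.8026 12.8320] v=[0.1621 -4.0740 3.9120]
Step 7: x=[5.3192 7.4989 13.1820] v=[-0.4631 -3.0371 3.5002]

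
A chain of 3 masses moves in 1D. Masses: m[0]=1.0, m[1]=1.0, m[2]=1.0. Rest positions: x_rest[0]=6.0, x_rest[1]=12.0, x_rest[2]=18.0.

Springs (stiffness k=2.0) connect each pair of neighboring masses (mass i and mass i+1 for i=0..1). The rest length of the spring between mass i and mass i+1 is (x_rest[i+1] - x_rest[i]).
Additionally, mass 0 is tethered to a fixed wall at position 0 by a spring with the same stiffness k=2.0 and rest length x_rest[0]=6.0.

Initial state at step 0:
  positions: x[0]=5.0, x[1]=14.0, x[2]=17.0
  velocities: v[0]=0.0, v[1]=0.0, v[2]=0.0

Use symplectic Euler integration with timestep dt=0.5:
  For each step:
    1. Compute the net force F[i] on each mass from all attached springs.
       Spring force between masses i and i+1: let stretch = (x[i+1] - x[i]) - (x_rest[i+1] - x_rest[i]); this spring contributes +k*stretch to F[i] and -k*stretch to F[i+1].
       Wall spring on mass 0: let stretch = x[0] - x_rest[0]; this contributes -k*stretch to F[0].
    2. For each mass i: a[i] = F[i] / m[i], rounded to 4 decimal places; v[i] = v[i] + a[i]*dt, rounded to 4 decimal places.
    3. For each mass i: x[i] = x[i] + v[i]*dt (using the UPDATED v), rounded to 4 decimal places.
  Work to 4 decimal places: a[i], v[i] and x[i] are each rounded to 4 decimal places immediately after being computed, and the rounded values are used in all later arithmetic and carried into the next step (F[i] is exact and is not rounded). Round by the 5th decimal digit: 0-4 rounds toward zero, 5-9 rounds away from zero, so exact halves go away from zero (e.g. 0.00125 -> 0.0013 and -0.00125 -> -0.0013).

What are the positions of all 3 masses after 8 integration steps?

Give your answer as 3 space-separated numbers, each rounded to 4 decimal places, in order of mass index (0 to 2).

Step 0: x=[5.0000 14.0000 17.0000] v=[0.0000 0.0000 0.0000]
Step 1: x=[7.0000 11.0000 18.5000] v=[4.0000 -6.0000 3.0000]
Step 2: x=[7.5000 9.7500 19.2500] v=[1.0000 -2.5000 1.5000]
Step 3: x=[5.3750 12.1250 18.2500] v=[-4.2500 4.7500 -2.0000]
Step 4: x=[3.9375 14.1875 17.1875] v=[-2.8750 4.1250 -2.1250]
Step 5: x=[5.6563 12.6250 17.6250] v=[3.4375 -3.1250 0.8750]
Step 6: x=[8.0313 10.0782 18.5625] v=[4.7499 -5.0937 1.8750]
Step 7: x=[7.4141 10.7501 18.2579] v=[-1.2345 1.3437 -0.6093]
Step 8: x=[4.7578 13.5079 17.1994] v=[-5.3126 5.5155 -2.1171]

Answer: 4.7578 13.5079 17.1994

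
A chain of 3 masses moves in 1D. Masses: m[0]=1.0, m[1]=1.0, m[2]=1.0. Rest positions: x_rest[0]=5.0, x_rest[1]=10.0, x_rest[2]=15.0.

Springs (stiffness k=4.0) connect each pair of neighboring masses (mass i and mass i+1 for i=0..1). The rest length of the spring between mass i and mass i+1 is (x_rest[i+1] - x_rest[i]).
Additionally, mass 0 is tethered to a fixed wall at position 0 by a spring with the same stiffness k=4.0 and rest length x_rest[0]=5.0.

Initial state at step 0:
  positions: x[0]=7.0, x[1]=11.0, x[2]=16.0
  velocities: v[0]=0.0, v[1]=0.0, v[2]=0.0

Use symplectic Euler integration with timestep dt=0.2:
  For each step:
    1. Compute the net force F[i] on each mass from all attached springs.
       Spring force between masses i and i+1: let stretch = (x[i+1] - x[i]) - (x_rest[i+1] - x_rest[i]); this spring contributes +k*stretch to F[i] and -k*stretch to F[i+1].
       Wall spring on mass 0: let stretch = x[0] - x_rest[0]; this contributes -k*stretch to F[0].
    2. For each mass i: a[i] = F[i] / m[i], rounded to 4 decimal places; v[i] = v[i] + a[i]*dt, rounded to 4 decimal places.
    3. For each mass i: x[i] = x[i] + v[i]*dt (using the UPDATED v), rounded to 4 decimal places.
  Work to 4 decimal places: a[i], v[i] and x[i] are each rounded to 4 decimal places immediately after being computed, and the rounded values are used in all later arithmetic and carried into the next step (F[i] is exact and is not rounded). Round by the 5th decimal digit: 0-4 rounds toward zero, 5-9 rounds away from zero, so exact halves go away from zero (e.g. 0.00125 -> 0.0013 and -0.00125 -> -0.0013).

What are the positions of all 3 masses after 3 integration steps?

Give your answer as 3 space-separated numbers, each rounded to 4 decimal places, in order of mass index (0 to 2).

Step 0: x=[7.0000 11.0000 16.0000] v=[0.0000 0.0000 0.0000]
Step 1: x=[6.5200 11.1600 16.0000] v=[-2.4000 0.8000 0.0000]
Step 2: x=[5.7392 11.3520 16.0256] v=[-3.9040 0.9600 0.1280]
Step 3: x=[4.9382 11.3937 16.1034] v=[-4.0051 0.2086 0.3891]

Answer: 4.9382 11.3937 16.1034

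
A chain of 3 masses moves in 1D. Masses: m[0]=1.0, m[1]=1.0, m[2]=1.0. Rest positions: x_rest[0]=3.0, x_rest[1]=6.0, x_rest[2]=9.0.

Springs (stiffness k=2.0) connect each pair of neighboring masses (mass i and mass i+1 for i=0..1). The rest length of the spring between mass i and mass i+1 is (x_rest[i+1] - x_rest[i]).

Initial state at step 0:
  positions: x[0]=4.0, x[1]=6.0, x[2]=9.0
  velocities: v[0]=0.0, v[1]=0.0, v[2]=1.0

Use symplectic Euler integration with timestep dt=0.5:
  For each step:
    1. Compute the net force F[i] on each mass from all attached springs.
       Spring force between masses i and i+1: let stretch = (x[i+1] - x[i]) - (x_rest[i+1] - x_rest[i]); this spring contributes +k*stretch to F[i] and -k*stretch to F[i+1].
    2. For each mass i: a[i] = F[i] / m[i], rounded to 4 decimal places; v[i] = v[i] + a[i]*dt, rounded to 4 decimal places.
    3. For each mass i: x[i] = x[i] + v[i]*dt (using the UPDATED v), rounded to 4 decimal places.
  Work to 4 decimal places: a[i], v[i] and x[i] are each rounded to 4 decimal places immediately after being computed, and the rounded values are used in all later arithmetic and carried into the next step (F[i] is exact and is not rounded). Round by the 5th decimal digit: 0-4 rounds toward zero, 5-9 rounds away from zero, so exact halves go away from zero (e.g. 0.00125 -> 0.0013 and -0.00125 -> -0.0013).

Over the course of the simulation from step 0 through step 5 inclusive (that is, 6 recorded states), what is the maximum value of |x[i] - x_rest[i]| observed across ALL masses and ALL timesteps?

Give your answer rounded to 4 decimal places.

Step 0: x=[4.0000 6.0000 9.0000] v=[0.0000 0.0000 1.0000]
Step 1: x=[3.5000 6.5000 9.5000] v=[-1.0000 1.0000 1.0000]
Step 2: x=[3.0000 7.0000 10.0000] v=[-1.0000 1.0000 1.0000]
Step 3: x=[3.0000 7.0000 10.5000] v=[0.0000 0.0000 1.0000]
Step 4: x=[3.5000 6.7500 10.7500] v=[1.0000 -0.5000 0.5000]
Step 5: x=[4.1250 6.8750 10.5000] v=[1.2500 0.2500 -0.5000]
Max displacement = 1.7500

Answer: 1.7500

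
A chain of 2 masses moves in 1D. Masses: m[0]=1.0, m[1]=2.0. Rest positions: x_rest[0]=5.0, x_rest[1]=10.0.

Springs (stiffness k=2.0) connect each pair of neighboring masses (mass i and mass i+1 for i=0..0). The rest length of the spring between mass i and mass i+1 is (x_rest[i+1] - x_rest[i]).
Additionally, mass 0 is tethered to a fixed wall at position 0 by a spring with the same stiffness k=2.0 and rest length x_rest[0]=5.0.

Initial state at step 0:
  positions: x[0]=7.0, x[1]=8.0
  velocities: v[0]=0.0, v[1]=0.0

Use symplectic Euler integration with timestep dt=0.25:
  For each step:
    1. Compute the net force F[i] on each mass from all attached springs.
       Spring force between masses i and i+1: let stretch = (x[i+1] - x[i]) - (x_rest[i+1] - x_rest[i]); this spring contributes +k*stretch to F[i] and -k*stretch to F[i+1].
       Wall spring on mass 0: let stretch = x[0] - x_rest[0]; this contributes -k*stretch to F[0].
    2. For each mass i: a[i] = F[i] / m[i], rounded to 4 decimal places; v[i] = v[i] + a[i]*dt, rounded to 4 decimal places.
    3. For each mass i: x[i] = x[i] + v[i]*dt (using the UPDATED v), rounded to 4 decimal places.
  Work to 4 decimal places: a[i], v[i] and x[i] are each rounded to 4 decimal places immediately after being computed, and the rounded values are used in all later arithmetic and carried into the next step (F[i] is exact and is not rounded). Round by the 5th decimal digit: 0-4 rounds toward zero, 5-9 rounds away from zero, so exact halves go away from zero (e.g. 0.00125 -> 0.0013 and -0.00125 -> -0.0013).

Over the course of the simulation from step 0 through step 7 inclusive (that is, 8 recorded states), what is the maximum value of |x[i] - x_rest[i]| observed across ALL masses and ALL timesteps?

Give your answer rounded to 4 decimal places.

Answer: 3.1884

Derivation:
Step 0: x=[7.0000 8.0000] v=[0.0000 0.0000]
Step 1: x=[6.2500 8.2500] v=[-3.0000 1.0000]
Step 2: x=[4.9688 8.6875] v=[-5.1250 1.7500]
Step 3: x=[3.5313 9.2051] v=[-5.7501 2.0703]
Step 4: x=[2.3616 9.6806] v=[-4.6789 1.9019]
Step 5: x=[1.8116 10.0112] v=[-2.2002 1.3222]
Step 6: x=[2.0601 10.1418] v=[0.9938 0.5223]
Step 7: x=[3.0613 10.0798] v=[4.0046 -0.2481]
Max displacement = 3.1884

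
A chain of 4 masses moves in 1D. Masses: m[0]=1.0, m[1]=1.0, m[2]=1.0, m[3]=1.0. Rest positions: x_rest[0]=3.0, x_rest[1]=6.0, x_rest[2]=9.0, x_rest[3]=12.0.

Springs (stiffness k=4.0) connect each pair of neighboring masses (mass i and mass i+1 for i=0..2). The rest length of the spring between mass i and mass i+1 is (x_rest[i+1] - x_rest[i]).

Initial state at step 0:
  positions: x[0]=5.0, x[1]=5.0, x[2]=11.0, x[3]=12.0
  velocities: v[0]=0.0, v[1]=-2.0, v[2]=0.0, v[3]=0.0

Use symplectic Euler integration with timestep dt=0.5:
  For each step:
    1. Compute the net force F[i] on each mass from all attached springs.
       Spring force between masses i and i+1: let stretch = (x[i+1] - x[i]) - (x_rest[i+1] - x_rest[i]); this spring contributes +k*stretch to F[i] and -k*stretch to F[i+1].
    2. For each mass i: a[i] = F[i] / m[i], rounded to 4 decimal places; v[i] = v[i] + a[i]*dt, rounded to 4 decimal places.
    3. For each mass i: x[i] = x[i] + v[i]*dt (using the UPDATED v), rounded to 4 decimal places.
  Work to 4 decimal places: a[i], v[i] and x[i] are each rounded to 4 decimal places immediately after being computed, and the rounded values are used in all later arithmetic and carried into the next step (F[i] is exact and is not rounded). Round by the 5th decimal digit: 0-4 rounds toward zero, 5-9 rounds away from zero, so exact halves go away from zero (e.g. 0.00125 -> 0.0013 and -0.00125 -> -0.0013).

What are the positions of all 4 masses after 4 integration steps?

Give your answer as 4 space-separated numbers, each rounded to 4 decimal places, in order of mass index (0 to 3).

Answer: 2.0000 7.0000 7.0000 13.0000

Derivation:
Step 0: x=[5.0000 5.0000 11.0000 12.0000] v=[0.0000 -2.0000 0.0000 0.0000]
Step 1: x=[2.0000 10.0000 6.0000 14.0000] v=[-6.0000 10.0000 -10.0000 4.0000]
Step 2: x=[4.0000 3.0000 13.0000 11.0000] v=[4.0000 -14.0000 14.0000 -6.0000]
Step 3: x=[2.0000 7.0000 8.0000 13.0000] v=[-4.0000 8.0000 -10.0000 4.0000]
Step 4: x=[2.0000 7.0000 7.0000 13.0000] v=[0.0000 0.0000 -2.0000 0.0000]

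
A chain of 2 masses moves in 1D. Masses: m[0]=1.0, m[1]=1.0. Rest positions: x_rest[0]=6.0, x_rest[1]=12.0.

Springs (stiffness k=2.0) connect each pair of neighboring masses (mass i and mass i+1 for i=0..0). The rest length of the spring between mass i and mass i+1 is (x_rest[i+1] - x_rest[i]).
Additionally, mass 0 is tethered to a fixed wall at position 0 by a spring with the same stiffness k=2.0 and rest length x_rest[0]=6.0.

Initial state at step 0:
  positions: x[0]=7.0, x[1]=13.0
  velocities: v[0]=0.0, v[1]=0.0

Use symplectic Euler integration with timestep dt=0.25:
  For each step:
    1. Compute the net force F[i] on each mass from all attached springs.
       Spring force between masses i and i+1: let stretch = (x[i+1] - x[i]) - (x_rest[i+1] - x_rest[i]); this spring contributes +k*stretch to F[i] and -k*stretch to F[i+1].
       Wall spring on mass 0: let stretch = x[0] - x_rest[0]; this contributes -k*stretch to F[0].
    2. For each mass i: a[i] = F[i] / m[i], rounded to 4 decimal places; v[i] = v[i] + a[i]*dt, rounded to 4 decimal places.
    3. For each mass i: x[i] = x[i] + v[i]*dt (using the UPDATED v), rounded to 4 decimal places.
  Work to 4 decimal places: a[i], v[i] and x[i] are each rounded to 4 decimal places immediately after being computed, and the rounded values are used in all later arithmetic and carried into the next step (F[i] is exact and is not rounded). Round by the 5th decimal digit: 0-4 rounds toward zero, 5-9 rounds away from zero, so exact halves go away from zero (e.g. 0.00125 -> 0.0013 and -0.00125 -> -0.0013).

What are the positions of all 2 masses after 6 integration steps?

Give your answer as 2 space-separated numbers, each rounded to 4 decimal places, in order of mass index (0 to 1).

Answer: 5.8740 12.3173

Derivation:
Step 0: x=[7.0000 13.0000] v=[0.0000 0.0000]
Step 1: x=[6.8750 13.0000] v=[-0.5000 0.0000]
Step 2: x=[6.6563 12.9844] v=[-0.8750 -0.0625]
Step 3: x=[6.3965 12.9278] v=[-1.0391 -0.2266]
Step 4: x=[6.1536 12.8047] v=[-0.9717 -0.4923]
Step 5: x=[5.9729 12.6002] v=[-0.7230 -0.8179]
Step 6: x=[5.8740 12.3173] v=[-0.3958 -1.1316]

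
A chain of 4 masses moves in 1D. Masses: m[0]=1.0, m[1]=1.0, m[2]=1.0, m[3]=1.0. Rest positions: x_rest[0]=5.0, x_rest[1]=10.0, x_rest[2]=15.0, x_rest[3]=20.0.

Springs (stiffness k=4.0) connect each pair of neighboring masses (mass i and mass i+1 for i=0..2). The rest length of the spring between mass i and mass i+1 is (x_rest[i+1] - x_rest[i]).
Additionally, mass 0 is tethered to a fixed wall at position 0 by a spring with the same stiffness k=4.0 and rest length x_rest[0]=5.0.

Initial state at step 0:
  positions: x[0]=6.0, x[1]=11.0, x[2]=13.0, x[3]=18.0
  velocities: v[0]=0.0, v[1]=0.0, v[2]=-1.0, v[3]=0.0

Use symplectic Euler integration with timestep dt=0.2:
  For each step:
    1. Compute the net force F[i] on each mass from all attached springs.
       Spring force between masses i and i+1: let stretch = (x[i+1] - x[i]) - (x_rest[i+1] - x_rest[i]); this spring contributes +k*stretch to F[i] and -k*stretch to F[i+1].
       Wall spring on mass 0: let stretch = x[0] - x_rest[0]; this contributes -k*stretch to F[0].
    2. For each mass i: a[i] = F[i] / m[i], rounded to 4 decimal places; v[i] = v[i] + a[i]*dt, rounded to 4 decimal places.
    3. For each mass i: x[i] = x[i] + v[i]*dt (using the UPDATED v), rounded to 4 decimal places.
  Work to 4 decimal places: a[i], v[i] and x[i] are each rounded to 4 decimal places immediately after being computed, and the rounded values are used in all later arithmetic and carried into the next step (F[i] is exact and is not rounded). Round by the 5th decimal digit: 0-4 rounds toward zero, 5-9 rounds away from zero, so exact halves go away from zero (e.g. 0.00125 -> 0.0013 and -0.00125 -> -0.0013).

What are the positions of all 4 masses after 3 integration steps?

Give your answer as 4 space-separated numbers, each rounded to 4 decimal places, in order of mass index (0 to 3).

Step 0: x=[6.0000 11.0000 13.0000 18.0000] v=[0.0000 0.0000 -1.0000 0.0000]
Step 1: x=[5.8400 10.5200 13.2800 18.0000] v=[-0.8000 -2.4000 1.4000 0.0000]
Step 2: x=[5.4944 9.7328 13.8736 18.0448] v=[-1.7280 -3.9360 2.9680 0.2240]
Step 3: x=[4.9478 8.9300 14.4721 18.2222] v=[-2.7328 -4.0141 2.9923 0.8870]

Answer: 4.9478 8.9300 14.4721 18.2222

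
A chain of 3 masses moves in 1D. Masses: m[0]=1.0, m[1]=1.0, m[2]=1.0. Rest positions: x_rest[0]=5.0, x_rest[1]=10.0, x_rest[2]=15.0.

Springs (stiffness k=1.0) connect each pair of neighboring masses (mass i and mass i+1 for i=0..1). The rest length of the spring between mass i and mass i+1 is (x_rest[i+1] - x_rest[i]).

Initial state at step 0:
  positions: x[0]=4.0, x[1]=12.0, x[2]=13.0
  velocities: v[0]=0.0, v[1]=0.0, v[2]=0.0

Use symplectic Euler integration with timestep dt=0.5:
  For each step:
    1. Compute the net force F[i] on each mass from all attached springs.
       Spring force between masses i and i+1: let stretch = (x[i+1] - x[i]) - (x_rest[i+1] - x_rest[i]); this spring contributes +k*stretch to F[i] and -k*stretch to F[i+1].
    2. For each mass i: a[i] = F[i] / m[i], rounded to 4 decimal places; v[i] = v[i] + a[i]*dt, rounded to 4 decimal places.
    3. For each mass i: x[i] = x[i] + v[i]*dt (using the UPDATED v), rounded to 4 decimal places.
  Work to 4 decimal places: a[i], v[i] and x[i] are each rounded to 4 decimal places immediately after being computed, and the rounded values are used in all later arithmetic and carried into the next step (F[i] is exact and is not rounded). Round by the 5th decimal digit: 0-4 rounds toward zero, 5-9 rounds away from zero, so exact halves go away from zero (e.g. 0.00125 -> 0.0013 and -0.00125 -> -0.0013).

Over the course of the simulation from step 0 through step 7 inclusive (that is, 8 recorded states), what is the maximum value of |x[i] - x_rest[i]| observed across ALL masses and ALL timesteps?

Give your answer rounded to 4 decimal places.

Answer: 2.9219

Derivation:
Step 0: x=[4.0000 12.0000 13.0000] v=[0.0000 0.0000 0.0000]
Step 1: x=[4.7500 10.2500 14.0000] v=[1.5000 -3.5000 2.0000]
Step 2: x=[5.6250 8.0625 15.3125] v=[1.7500 -4.3750 2.6250]
Step 3: x=[5.8594 7.0781 16.0625] v=[0.4688 -1.9688 1.5000]
Step 4: x=[5.1485 8.0352 15.8164] v=[-1.4219 1.9141 -0.4922]
Step 5: x=[3.9092 10.2159 14.8750] v=[-2.4786 4.3614 -1.8828]
Step 6: x=[2.9966 11.9847 14.0188] v=[-1.8253 3.5376 -1.7124]
Step 7: x=[3.0810 12.0150 13.9041] v=[0.1688 0.0606 -0.2295]
Max displacement = 2.9219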